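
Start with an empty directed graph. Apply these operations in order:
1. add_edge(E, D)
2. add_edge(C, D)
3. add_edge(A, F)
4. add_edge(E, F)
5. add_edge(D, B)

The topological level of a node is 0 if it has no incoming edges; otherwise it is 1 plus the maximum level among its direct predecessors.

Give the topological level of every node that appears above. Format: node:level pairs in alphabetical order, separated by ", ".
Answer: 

Answer: A:0, B:2, C:0, D:1, E:0, F:1

Derivation:
Op 1: add_edge(E, D). Edges now: 1
Op 2: add_edge(C, D). Edges now: 2
Op 3: add_edge(A, F). Edges now: 3
Op 4: add_edge(E, F). Edges now: 4
Op 5: add_edge(D, B). Edges now: 5
Compute levels (Kahn BFS):
  sources (in-degree 0): A, C, E
  process A: level=0
    A->F: in-degree(F)=1, level(F)>=1
  process C: level=0
    C->D: in-degree(D)=1, level(D)>=1
  process E: level=0
    E->D: in-degree(D)=0, level(D)=1, enqueue
    E->F: in-degree(F)=0, level(F)=1, enqueue
  process D: level=1
    D->B: in-degree(B)=0, level(B)=2, enqueue
  process F: level=1
  process B: level=2
All levels: A:0, B:2, C:0, D:1, E:0, F:1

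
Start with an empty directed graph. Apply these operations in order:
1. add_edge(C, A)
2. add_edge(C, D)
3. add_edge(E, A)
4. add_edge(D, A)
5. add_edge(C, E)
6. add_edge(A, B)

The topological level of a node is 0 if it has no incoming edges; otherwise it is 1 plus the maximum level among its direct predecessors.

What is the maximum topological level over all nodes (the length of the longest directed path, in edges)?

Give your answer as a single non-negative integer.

Answer: 3

Derivation:
Op 1: add_edge(C, A). Edges now: 1
Op 2: add_edge(C, D). Edges now: 2
Op 3: add_edge(E, A). Edges now: 3
Op 4: add_edge(D, A). Edges now: 4
Op 5: add_edge(C, E). Edges now: 5
Op 6: add_edge(A, B). Edges now: 6
Compute levels (Kahn BFS):
  sources (in-degree 0): C
  process C: level=0
    C->A: in-degree(A)=2, level(A)>=1
    C->D: in-degree(D)=0, level(D)=1, enqueue
    C->E: in-degree(E)=0, level(E)=1, enqueue
  process D: level=1
    D->A: in-degree(A)=1, level(A)>=2
  process E: level=1
    E->A: in-degree(A)=0, level(A)=2, enqueue
  process A: level=2
    A->B: in-degree(B)=0, level(B)=3, enqueue
  process B: level=3
All levels: A:2, B:3, C:0, D:1, E:1
max level = 3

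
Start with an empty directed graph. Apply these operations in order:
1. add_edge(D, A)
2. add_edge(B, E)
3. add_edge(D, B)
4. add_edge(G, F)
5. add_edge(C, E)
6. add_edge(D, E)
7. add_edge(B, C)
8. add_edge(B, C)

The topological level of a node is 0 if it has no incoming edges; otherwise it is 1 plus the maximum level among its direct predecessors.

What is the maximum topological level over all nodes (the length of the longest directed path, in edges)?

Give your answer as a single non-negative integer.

Op 1: add_edge(D, A). Edges now: 1
Op 2: add_edge(B, E). Edges now: 2
Op 3: add_edge(D, B). Edges now: 3
Op 4: add_edge(G, F). Edges now: 4
Op 5: add_edge(C, E). Edges now: 5
Op 6: add_edge(D, E). Edges now: 6
Op 7: add_edge(B, C). Edges now: 7
Op 8: add_edge(B, C) (duplicate, no change). Edges now: 7
Compute levels (Kahn BFS):
  sources (in-degree 0): D, G
  process D: level=0
    D->A: in-degree(A)=0, level(A)=1, enqueue
    D->B: in-degree(B)=0, level(B)=1, enqueue
    D->E: in-degree(E)=2, level(E)>=1
  process G: level=0
    G->F: in-degree(F)=0, level(F)=1, enqueue
  process A: level=1
  process B: level=1
    B->C: in-degree(C)=0, level(C)=2, enqueue
    B->E: in-degree(E)=1, level(E)>=2
  process F: level=1
  process C: level=2
    C->E: in-degree(E)=0, level(E)=3, enqueue
  process E: level=3
All levels: A:1, B:1, C:2, D:0, E:3, F:1, G:0
max level = 3

Answer: 3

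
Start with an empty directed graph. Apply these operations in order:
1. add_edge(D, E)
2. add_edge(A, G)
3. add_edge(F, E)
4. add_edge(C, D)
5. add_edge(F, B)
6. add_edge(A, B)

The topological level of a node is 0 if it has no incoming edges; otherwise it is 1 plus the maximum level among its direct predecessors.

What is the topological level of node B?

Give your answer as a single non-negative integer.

Answer: 1

Derivation:
Op 1: add_edge(D, E). Edges now: 1
Op 2: add_edge(A, G). Edges now: 2
Op 3: add_edge(F, E). Edges now: 3
Op 4: add_edge(C, D). Edges now: 4
Op 5: add_edge(F, B). Edges now: 5
Op 6: add_edge(A, B). Edges now: 6
Compute levels (Kahn BFS):
  sources (in-degree 0): A, C, F
  process A: level=0
    A->B: in-degree(B)=1, level(B)>=1
    A->G: in-degree(G)=0, level(G)=1, enqueue
  process C: level=0
    C->D: in-degree(D)=0, level(D)=1, enqueue
  process F: level=0
    F->B: in-degree(B)=0, level(B)=1, enqueue
    F->E: in-degree(E)=1, level(E)>=1
  process G: level=1
  process D: level=1
    D->E: in-degree(E)=0, level(E)=2, enqueue
  process B: level=1
  process E: level=2
All levels: A:0, B:1, C:0, D:1, E:2, F:0, G:1
level(B) = 1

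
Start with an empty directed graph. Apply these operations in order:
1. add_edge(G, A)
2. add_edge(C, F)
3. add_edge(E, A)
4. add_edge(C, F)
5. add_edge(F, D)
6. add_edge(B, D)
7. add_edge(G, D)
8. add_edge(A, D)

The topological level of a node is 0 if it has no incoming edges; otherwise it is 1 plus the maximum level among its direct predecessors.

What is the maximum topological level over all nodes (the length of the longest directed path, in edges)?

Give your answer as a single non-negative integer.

Answer: 2

Derivation:
Op 1: add_edge(G, A). Edges now: 1
Op 2: add_edge(C, F). Edges now: 2
Op 3: add_edge(E, A). Edges now: 3
Op 4: add_edge(C, F) (duplicate, no change). Edges now: 3
Op 5: add_edge(F, D). Edges now: 4
Op 6: add_edge(B, D). Edges now: 5
Op 7: add_edge(G, D). Edges now: 6
Op 8: add_edge(A, D). Edges now: 7
Compute levels (Kahn BFS):
  sources (in-degree 0): B, C, E, G
  process B: level=0
    B->D: in-degree(D)=3, level(D)>=1
  process C: level=0
    C->F: in-degree(F)=0, level(F)=1, enqueue
  process E: level=0
    E->A: in-degree(A)=1, level(A)>=1
  process G: level=0
    G->A: in-degree(A)=0, level(A)=1, enqueue
    G->D: in-degree(D)=2, level(D)>=1
  process F: level=1
    F->D: in-degree(D)=1, level(D)>=2
  process A: level=1
    A->D: in-degree(D)=0, level(D)=2, enqueue
  process D: level=2
All levels: A:1, B:0, C:0, D:2, E:0, F:1, G:0
max level = 2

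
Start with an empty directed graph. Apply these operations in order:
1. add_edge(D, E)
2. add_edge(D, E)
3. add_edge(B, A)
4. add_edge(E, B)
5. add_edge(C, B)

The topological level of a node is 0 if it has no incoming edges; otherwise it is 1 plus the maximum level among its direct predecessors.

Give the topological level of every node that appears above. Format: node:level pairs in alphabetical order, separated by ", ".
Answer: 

Answer: A:3, B:2, C:0, D:0, E:1

Derivation:
Op 1: add_edge(D, E). Edges now: 1
Op 2: add_edge(D, E) (duplicate, no change). Edges now: 1
Op 3: add_edge(B, A). Edges now: 2
Op 4: add_edge(E, B). Edges now: 3
Op 5: add_edge(C, B). Edges now: 4
Compute levels (Kahn BFS):
  sources (in-degree 0): C, D
  process C: level=0
    C->B: in-degree(B)=1, level(B)>=1
  process D: level=0
    D->E: in-degree(E)=0, level(E)=1, enqueue
  process E: level=1
    E->B: in-degree(B)=0, level(B)=2, enqueue
  process B: level=2
    B->A: in-degree(A)=0, level(A)=3, enqueue
  process A: level=3
All levels: A:3, B:2, C:0, D:0, E:1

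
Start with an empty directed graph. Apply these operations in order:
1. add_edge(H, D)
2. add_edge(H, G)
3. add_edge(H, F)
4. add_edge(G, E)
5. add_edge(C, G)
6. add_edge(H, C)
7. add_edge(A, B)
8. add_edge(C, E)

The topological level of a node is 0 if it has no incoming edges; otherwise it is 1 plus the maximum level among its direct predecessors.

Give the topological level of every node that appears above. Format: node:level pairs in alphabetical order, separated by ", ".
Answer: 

Answer: A:0, B:1, C:1, D:1, E:3, F:1, G:2, H:0

Derivation:
Op 1: add_edge(H, D). Edges now: 1
Op 2: add_edge(H, G). Edges now: 2
Op 3: add_edge(H, F). Edges now: 3
Op 4: add_edge(G, E). Edges now: 4
Op 5: add_edge(C, G). Edges now: 5
Op 6: add_edge(H, C). Edges now: 6
Op 7: add_edge(A, B). Edges now: 7
Op 8: add_edge(C, E). Edges now: 8
Compute levels (Kahn BFS):
  sources (in-degree 0): A, H
  process A: level=0
    A->B: in-degree(B)=0, level(B)=1, enqueue
  process H: level=0
    H->C: in-degree(C)=0, level(C)=1, enqueue
    H->D: in-degree(D)=0, level(D)=1, enqueue
    H->F: in-degree(F)=0, level(F)=1, enqueue
    H->G: in-degree(G)=1, level(G)>=1
  process B: level=1
  process C: level=1
    C->E: in-degree(E)=1, level(E)>=2
    C->G: in-degree(G)=0, level(G)=2, enqueue
  process D: level=1
  process F: level=1
  process G: level=2
    G->E: in-degree(E)=0, level(E)=3, enqueue
  process E: level=3
All levels: A:0, B:1, C:1, D:1, E:3, F:1, G:2, H:0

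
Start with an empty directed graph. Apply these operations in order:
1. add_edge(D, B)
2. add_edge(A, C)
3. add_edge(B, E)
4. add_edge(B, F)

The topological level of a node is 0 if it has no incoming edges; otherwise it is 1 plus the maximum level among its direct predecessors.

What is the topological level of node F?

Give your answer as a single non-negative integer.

Op 1: add_edge(D, B). Edges now: 1
Op 2: add_edge(A, C). Edges now: 2
Op 3: add_edge(B, E). Edges now: 3
Op 4: add_edge(B, F). Edges now: 4
Compute levels (Kahn BFS):
  sources (in-degree 0): A, D
  process A: level=0
    A->C: in-degree(C)=0, level(C)=1, enqueue
  process D: level=0
    D->B: in-degree(B)=0, level(B)=1, enqueue
  process C: level=1
  process B: level=1
    B->E: in-degree(E)=0, level(E)=2, enqueue
    B->F: in-degree(F)=0, level(F)=2, enqueue
  process E: level=2
  process F: level=2
All levels: A:0, B:1, C:1, D:0, E:2, F:2
level(F) = 2

Answer: 2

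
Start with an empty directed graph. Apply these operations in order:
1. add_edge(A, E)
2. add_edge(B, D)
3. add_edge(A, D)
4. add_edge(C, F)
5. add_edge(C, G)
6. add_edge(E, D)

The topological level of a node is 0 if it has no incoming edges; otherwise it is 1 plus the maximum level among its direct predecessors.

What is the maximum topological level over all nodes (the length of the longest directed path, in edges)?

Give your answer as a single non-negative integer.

Answer: 2

Derivation:
Op 1: add_edge(A, E). Edges now: 1
Op 2: add_edge(B, D). Edges now: 2
Op 3: add_edge(A, D). Edges now: 3
Op 4: add_edge(C, F). Edges now: 4
Op 5: add_edge(C, G). Edges now: 5
Op 6: add_edge(E, D). Edges now: 6
Compute levels (Kahn BFS):
  sources (in-degree 0): A, B, C
  process A: level=0
    A->D: in-degree(D)=2, level(D)>=1
    A->E: in-degree(E)=0, level(E)=1, enqueue
  process B: level=0
    B->D: in-degree(D)=1, level(D)>=1
  process C: level=0
    C->F: in-degree(F)=0, level(F)=1, enqueue
    C->G: in-degree(G)=0, level(G)=1, enqueue
  process E: level=1
    E->D: in-degree(D)=0, level(D)=2, enqueue
  process F: level=1
  process G: level=1
  process D: level=2
All levels: A:0, B:0, C:0, D:2, E:1, F:1, G:1
max level = 2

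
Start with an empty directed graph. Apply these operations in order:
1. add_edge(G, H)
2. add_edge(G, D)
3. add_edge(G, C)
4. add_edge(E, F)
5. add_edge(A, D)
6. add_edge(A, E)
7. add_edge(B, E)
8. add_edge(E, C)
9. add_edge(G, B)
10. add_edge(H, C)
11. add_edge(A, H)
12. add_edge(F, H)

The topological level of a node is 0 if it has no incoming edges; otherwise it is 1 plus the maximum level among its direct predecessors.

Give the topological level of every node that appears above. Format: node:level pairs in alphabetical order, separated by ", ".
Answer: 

Answer: A:0, B:1, C:5, D:1, E:2, F:3, G:0, H:4

Derivation:
Op 1: add_edge(G, H). Edges now: 1
Op 2: add_edge(G, D). Edges now: 2
Op 3: add_edge(G, C). Edges now: 3
Op 4: add_edge(E, F). Edges now: 4
Op 5: add_edge(A, D). Edges now: 5
Op 6: add_edge(A, E). Edges now: 6
Op 7: add_edge(B, E). Edges now: 7
Op 8: add_edge(E, C). Edges now: 8
Op 9: add_edge(G, B). Edges now: 9
Op 10: add_edge(H, C). Edges now: 10
Op 11: add_edge(A, H). Edges now: 11
Op 12: add_edge(F, H). Edges now: 12
Compute levels (Kahn BFS):
  sources (in-degree 0): A, G
  process A: level=0
    A->D: in-degree(D)=1, level(D)>=1
    A->E: in-degree(E)=1, level(E)>=1
    A->H: in-degree(H)=2, level(H)>=1
  process G: level=0
    G->B: in-degree(B)=0, level(B)=1, enqueue
    G->C: in-degree(C)=2, level(C)>=1
    G->D: in-degree(D)=0, level(D)=1, enqueue
    G->H: in-degree(H)=1, level(H)>=1
  process B: level=1
    B->E: in-degree(E)=0, level(E)=2, enqueue
  process D: level=1
  process E: level=2
    E->C: in-degree(C)=1, level(C)>=3
    E->F: in-degree(F)=0, level(F)=3, enqueue
  process F: level=3
    F->H: in-degree(H)=0, level(H)=4, enqueue
  process H: level=4
    H->C: in-degree(C)=0, level(C)=5, enqueue
  process C: level=5
All levels: A:0, B:1, C:5, D:1, E:2, F:3, G:0, H:4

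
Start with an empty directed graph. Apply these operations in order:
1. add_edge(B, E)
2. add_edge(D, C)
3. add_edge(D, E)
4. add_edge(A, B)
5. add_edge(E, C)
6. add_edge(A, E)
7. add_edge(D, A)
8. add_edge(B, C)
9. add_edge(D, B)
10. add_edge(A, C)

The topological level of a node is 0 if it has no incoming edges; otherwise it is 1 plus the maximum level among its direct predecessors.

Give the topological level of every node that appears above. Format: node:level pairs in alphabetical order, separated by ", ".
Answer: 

Answer: A:1, B:2, C:4, D:0, E:3

Derivation:
Op 1: add_edge(B, E). Edges now: 1
Op 2: add_edge(D, C). Edges now: 2
Op 3: add_edge(D, E). Edges now: 3
Op 4: add_edge(A, B). Edges now: 4
Op 5: add_edge(E, C). Edges now: 5
Op 6: add_edge(A, E). Edges now: 6
Op 7: add_edge(D, A). Edges now: 7
Op 8: add_edge(B, C). Edges now: 8
Op 9: add_edge(D, B). Edges now: 9
Op 10: add_edge(A, C). Edges now: 10
Compute levels (Kahn BFS):
  sources (in-degree 0): D
  process D: level=0
    D->A: in-degree(A)=0, level(A)=1, enqueue
    D->B: in-degree(B)=1, level(B)>=1
    D->C: in-degree(C)=3, level(C)>=1
    D->E: in-degree(E)=2, level(E)>=1
  process A: level=1
    A->B: in-degree(B)=0, level(B)=2, enqueue
    A->C: in-degree(C)=2, level(C)>=2
    A->E: in-degree(E)=1, level(E)>=2
  process B: level=2
    B->C: in-degree(C)=1, level(C)>=3
    B->E: in-degree(E)=0, level(E)=3, enqueue
  process E: level=3
    E->C: in-degree(C)=0, level(C)=4, enqueue
  process C: level=4
All levels: A:1, B:2, C:4, D:0, E:3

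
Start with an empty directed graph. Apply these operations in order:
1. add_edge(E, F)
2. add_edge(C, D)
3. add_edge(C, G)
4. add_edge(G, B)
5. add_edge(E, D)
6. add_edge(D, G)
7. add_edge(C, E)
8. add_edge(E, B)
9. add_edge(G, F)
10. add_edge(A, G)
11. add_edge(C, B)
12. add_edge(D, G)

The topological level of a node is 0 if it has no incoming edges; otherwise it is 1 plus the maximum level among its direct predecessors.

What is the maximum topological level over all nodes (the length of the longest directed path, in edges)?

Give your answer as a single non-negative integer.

Answer: 4

Derivation:
Op 1: add_edge(E, F). Edges now: 1
Op 2: add_edge(C, D). Edges now: 2
Op 3: add_edge(C, G). Edges now: 3
Op 4: add_edge(G, B). Edges now: 4
Op 5: add_edge(E, D). Edges now: 5
Op 6: add_edge(D, G). Edges now: 6
Op 7: add_edge(C, E). Edges now: 7
Op 8: add_edge(E, B). Edges now: 8
Op 9: add_edge(G, F). Edges now: 9
Op 10: add_edge(A, G). Edges now: 10
Op 11: add_edge(C, B). Edges now: 11
Op 12: add_edge(D, G) (duplicate, no change). Edges now: 11
Compute levels (Kahn BFS):
  sources (in-degree 0): A, C
  process A: level=0
    A->G: in-degree(G)=2, level(G)>=1
  process C: level=0
    C->B: in-degree(B)=2, level(B)>=1
    C->D: in-degree(D)=1, level(D)>=1
    C->E: in-degree(E)=0, level(E)=1, enqueue
    C->G: in-degree(G)=1, level(G)>=1
  process E: level=1
    E->B: in-degree(B)=1, level(B)>=2
    E->D: in-degree(D)=0, level(D)=2, enqueue
    E->F: in-degree(F)=1, level(F)>=2
  process D: level=2
    D->G: in-degree(G)=0, level(G)=3, enqueue
  process G: level=3
    G->B: in-degree(B)=0, level(B)=4, enqueue
    G->F: in-degree(F)=0, level(F)=4, enqueue
  process B: level=4
  process F: level=4
All levels: A:0, B:4, C:0, D:2, E:1, F:4, G:3
max level = 4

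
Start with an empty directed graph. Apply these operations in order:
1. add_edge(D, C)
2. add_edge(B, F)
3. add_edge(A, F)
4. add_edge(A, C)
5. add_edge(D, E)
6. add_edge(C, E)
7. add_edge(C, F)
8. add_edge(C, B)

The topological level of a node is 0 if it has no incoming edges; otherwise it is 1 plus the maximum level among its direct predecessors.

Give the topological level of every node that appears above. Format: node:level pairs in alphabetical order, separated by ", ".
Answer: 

Op 1: add_edge(D, C). Edges now: 1
Op 2: add_edge(B, F). Edges now: 2
Op 3: add_edge(A, F). Edges now: 3
Op 4: add_edge(A, C). Edges now: 4
Op 5: add_edge(D, E). Edges now: 5
Op 6: add_edge(C, E). Edges now: 6
Op 7: add_edge(C, F). Edges now: 7
Op 8: add_edge(C, B). Edges now: 8
Compute levels (Kahn BFS):
  sources (in-degree 0): A, D
  process A: level=0
    A->C: in-degree(C)=1, level(C)>=1
    A->F: in-degree(F)=2, level(F)>=1
  process D: level=0
    D->C: in-degree(C)=0, level(C)=1, enqueue
    D->E: in-degree(E)=1, level(E)>=1
  process C: level=1
    C->B: in-degree(B)=0, level(B)=2, enqueue
    C->E: in-degree(E)=0, level(E)=2, enqueue
    C->F: in-degree(F)=1, level(F)>=2
  process B: level=2
    B->F: in-degree(F)=0, level(F)=3, enqueue
  process E: level=2
  process F: level=3
All levels: A:0, B:2, C:1, D:0, E:2, F:3

Answer: A:0, B:2, C:1, D:0, E:2, F:3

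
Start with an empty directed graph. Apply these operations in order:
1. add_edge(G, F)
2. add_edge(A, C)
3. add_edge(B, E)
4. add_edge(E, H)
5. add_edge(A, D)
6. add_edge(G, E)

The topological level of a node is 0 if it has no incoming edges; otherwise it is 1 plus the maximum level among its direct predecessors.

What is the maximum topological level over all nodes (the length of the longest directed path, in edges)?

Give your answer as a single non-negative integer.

Op 1: add_edge(G, F). Edges now: 1
Op 2: add_edge(A, C). Edges now: 2
Op 3: add_edge(B, E). Edges now: 3
Op 4: add_edge(E, H). Edges now: 4
Op 5: add_edge(A, D). Edges now: 5
Op 6: add_edge(G, E). Edges now: 6
Compute levels (Kahn BFS):
  sources (in-degree 0): A, B, G
  process A: level=0
    A->C: in-degree(C)=0, level(C)=1, enqueue
    A->D: in-degree(D)=0, level(D)=1, enqueue
  process B: level=0
    B->E: in-degree(E)=1, level(E)>=1
  process G: level=0
    G->E: in-degree(E)=0, level(E)=1, enqueue
    G->F: in-degree(F)=0, level(F)=1, enqueue
  process C: level=1
  process D: level=1
  process E: level=1
    E->H: in-degree(H)=0, level(H)=2, enqueue
  process F: level=1
  process H: level=2
All levels: A:0, B:0, C:1, D:1, E:1, F:1, G:0, H:2
max level = 2

Answer: 2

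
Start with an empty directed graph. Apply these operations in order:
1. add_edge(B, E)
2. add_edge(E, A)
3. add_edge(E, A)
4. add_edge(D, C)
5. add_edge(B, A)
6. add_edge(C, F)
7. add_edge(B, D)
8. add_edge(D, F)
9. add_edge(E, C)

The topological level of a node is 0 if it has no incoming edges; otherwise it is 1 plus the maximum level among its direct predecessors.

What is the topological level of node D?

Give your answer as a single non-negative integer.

Answer: 1

Derivation:
Op 1: add_edge(B, E). Edges now: 1
Op 2: add_edge(E, A). Edges now: 2
Op 3: add_edge(E, A) (duplicate, no change). Edges now: 2
Op 4: add_edge(D, C). Edges now: 3
Op 5: add_edge(B, A). Edges now: 4
Op 6: add_edge(C, F). Edges now: 5
Op 7: add_edge(B, D). Edges now: 6
Op 8: add_edge(D, F). Edges now: 7
Op 9: add_edge(E, C). Edges now: 8
Compute levels (Kahn BFS):
  sources (in-degree 0): B
  process B: level=0
    B->A: in-degree(A)=1, level(A)>=1
    B->D: in-degree(D)=0, level(D)=1, enqueue
    B->E: in-degree(E)=0, level(E)=1, enqueue
  process D: level=1
    D->C: in-degree(C)=1, level(C)>=2
    D->F: in-degree(F)=1, level(F)>=2
  process E: level=1
    E->A: in-degree(A)=0, level(A)=2, enqueue
    E->C: in-degree(C)=0, level(C)=2, enqueue
  process A: level=2
  process C: level=2
    C->F: in-degree(F)=0, level(F)=3, enqueue
  process F: level=3
All levels: A:2, B:0, C:2, D:1, E:1, F:3
level(D) = 1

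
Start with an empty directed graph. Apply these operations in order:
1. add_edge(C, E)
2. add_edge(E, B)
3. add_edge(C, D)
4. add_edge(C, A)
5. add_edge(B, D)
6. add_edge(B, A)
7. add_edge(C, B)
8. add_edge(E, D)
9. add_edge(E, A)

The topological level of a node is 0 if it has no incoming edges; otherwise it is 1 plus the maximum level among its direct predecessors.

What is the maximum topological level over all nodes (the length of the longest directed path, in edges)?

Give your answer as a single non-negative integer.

Answer: 3

Derivation:
Op 1: add_edge(C, E). Edges now: 1
Op 2: add_edge(E, B). Edges now: 2
Op 3: add_edge(C, D). Edges now: 3
Op 4: add_edge(C, A). Edges now: 4
Op 5: add_edge(B, D). Edges now: 5
Op 6: add_edge(B, A). Edges now: 6
Op 7: add_edge(C, B). Edges now: 7
Op 8: add_edge(E, D). Edges now: 8
Op 9: add_edge(E, A). Edges now: 9
Compute levels (Kahn BFS):
  sources (in-degree 0): C
  process C: level=0
    C->A: in-degree(A)=2, level(A)>=1
    C->B: in-degree(B)=1, level(B)>=1
    C->D: in-degree(D)=2, level(D)>=1
    C->E: in-degree(E)=0, level(E)=1, enqueue
  process E: level=1
    E->A: in-degree(A)=1, level(A)>=2
    E->B: in-degree(B)=0, level(B)=2, enqueue
    E->D: in-degree(D)=1, level(D)>=2
  process B: level=2
    B->A: in-degree(A)=0, level(A)=3, enqueue
    B->D: in-degree(D)=0, level(D)=3, enqueue
  process A: level=3
  process D: level=3
All levels: A:3, B:2, C:0, D:3, E:1
max level = 3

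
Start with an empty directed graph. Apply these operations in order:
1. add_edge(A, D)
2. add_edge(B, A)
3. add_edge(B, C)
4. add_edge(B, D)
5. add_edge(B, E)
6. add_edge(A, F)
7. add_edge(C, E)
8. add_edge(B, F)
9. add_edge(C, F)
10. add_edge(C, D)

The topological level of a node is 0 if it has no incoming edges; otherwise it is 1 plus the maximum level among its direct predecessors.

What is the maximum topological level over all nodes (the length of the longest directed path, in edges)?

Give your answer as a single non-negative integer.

Answer: 2

Derivation:
Op 1: add_edge(A, D). Edges now: 1
Op 2: add_edge(B, A). Edges now: 2
Op 3: add_edge(B, C). Edges now: 3
Op 4: add_edge(B, D). Edges now: 4
Op 5: add_edge(B, E). Edges now: 5
Op 6: add_edge(A, F). Edges now: 6
Op 7: add_edge(C, E). Edges now: 7
Op 8: add_edge(B, F). Edges now: 8
Op 9: add_edge(C, F). Edges now: 9
Op 10: add_edge(C, D). Edges now: 10
Compute levels (Kahn BFS):
  sources (in-degree 0): B
  process B: level=0
    B->A: in-degree(A)=0, level(A)=1, enqueue
    B->C: in-degree(C)=0, level(C)=1, enqueue
    B->D: in-degree(D)=2, level(D)>=1
    B->E: in-degree(E)=1, level(E)>=1
    B->F: in-degree(F)=2, level(F)>=1
  process A: level=1
    A->D: in-degree(D)=1, level(D)>=2
    A->F: in-degree(F)=1, level(F)>=2
  process C: level=1
    C->D: in-degree(D)=0, level(D)=2, enqueue
    C->E: in-degree(E)=0, level(E)=2, enqueue
    C->F: in-degree(F)=0, level(F)=2, enqueue
  process D: level=2
  process E: level=2
  process F: level=2
All levels: A:1, B:0, C:1, D:2, E:2, F:2
max level = 2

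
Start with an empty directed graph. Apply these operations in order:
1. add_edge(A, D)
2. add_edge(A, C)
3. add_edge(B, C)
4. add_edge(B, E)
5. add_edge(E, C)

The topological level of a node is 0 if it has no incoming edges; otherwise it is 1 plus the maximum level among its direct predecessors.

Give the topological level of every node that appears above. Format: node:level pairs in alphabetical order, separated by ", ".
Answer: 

Answer: A:0, B:0, C:2, D:1, E:1

Derivation:
Op 1: add_edge(A, D). Edges now: 1
Op 2: add_edge(A, C). Edges now: 2
Op 3: add_edge(B, C). Edges now: 3
Op 4: add_edge(B, E). Edges now: 4
Op 5: add_edge(E, C). Edges now: 5
Compute levels (Kahn BFS):
  sources (in-degree 0): A, B
  process A: level=0
    A->C: in-degree(C)=2, level(C)>=1
    A->D: in-degree(D)=0, level(D)=1, enqueue
  process B: level=0
    B->C: in-degree(C)=1, level(C)>=1
    B->E: in-degree(E)=0, level(E)=1, enqueue
  process D: level=1
  process E: level=1
    E->C: in-degree(C)=0, level(C)=2, enqueue
  process C: level=2
All levels: A:0, B:0, C:2, D:1, E:1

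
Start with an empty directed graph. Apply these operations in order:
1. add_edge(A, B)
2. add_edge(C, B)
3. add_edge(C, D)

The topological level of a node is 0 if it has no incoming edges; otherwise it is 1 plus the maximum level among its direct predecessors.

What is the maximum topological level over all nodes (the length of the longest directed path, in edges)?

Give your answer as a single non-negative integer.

Op 1: add_edge(A, B). Edges now: 1
Op 2: add_edge(C, B). Edges now: 2
Op 3: add_edge(C, D). Edges now: 3
Compute levels (Kahn BFS):
  sources (in-degree 0): A, C
  process A: level=0
    A->B: in-degree(B)=1, level(B)>=1
  process C: level=0
    C->B: in-degree(B)=0, level(B)=1, enqueue
    C->D: in-degree(D)=0, level(D)=1, enqueue
  process B: level=1
  process D: level=1
All levels: A:0, B:1, C:0, D:1
max level = 1

Answer: 1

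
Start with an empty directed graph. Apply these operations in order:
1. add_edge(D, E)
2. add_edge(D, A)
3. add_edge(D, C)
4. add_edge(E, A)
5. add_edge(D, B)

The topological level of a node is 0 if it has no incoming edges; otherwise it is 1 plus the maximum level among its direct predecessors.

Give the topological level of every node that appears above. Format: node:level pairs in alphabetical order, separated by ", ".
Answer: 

Answer: A:2, B:1, C:1, D:0, E:1

Derivation:
Op 1: add_edge(D, E). Edges now: 1
Op 2: add_edge(D, A). Edges now: 2
Op 3: add_edge(D, C). Edges now: 3
Op 4: add_edge(E, A). Edges now: 4
Op 5: add_edge(D, B). Edges now: 5
Compute levels (Kahn BFS):
  sources (in-degree 0): D
  process D: level=0
    D->A: in-degree(A)=1, level(A)>=1
    D->B: in-degree(B)=0, level(B)=1, enqueue
    D->C: in-degree(C)=0, level(C)=1, enqueue
    D->E: in-degree(E)=0, level(E)=1, enqueue
  process B: level=1
  process C: level=1
  process E: level=1
    E->A: in-degree(A)=0, level(A)=2, enqueue
  process A: level=2
All levels: A:2, B:1, C:1, D:0, E:1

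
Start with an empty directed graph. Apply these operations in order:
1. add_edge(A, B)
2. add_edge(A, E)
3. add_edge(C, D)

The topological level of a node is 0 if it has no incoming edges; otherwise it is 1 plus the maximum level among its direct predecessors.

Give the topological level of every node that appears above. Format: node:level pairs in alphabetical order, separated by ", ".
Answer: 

Op 1: add_edge(A, B). Edges now: 1
Op 2: add_edge(A, E). Edges now: 2
Op 3: add_edge(C, D). Edges now: 3
Compute levels (Kahn BFS):
  sources (in-degree 0): A, C
  process A: level=0
    A->B: in-degree(B)=0, level(B)=1, enqueue
    A->E: in-degree(E)=0, level(E)=1, enqueue
  process C: level=0
    C->D: in-degree(D)=0, level(D)=1, enqueue
  process B: level=1
  process E: level=1
  process D: level=1
All levels: A:0, B:1, C:0, D:1, E:1

Answer: A:0, B:1, C:0, D:1, E:1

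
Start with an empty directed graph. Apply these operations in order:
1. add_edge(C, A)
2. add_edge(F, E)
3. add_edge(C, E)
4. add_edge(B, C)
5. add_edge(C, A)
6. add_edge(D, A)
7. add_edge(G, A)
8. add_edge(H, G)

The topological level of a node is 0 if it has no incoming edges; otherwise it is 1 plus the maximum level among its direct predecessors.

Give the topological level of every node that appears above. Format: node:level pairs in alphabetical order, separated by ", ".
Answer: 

Answer: A:2, B:0, C:1, D:0, E:2, F:0, G:1, H:0

Derivation:
Op 1: add_edge(C, A). Edges now: 1
Op 2: add_edge(F, E). Edges now: 2
Op 3: add_edge(C, E). Edges now: 3
Op 4: add_edge(B, C). Edges now: 4
Op 5: add_edge(C, A) (duplicate, no change). Edges now: 4
Op 6: add_edge(D, A). Edges now: 5
Op 7: add_edge(G, A). Edges now: 6
Op 8: add_edge(H, G). Edges now: 7
Compute levels (Kahn BFS):
  sources (in-degree 0): B, D, F, H
  process B: level=0
    B->C: in-degree(C)=0, level(C)=1, enqueue
  process D: level=0
    D->A: in-degree(A)=2, level(A)>=1
  process F: level=0
    F->E: in-degree(E)=1, level(E)>=1
  process H: level=0
    H->G: in-degree(G)=0, level(G)=1, enqueue
  process C: level=1
    C->A: in-degree(A)=1, level(A)>=2
    C->E: in-degree(E)=0, level(E)=2, enqueue
  process G: level=1
    G->A: in-degree(A)=0, level(A)=2, enqueue
  process E: level=2
  process A: level=2
All levels: A:2, B:0, C:1, D:0, E:2, F:0, G:1, H:0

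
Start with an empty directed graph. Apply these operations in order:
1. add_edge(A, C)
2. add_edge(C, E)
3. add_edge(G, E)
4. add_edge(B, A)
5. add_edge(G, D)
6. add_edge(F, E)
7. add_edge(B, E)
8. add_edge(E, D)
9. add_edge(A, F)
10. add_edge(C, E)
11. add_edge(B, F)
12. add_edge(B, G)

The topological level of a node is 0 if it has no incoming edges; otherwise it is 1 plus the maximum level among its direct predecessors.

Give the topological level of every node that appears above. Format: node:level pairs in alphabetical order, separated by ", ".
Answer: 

Op 1: add_edge(A, C). Edges now: 1
Op 2: add_edge(C, E). Edges now: 2
Op 3: add_edge(G, E). Edges now: 3
Op 4: add_edge(B, A). Edges now: 4
Op 5: add_edge(G, D). Edges now: 5
Op 6: add_edge(F, E). Edges now: 6
Op 7: add_edge(B, E). Edges now: 7
Op 8: add_edge(E, D). Edges now: 8
Op 9: add_edge(A, F). Edges now: 9
Op 10: add_edge(C, E) (duplicate, no change). Edges now: 9
Op 11: add_edge(B, F). Edges now: 10
Op 12: add_edge(B, G). Edges now: 11
Compute levels (Kahn BFS):
  sources (in-degree 0): B
  process B: level=0
    B->A: in-degree(A)=0, level(A)=1, enqueue
    B->E: in-degree(E)=3, level(E)>=1
    B->F: in-degree(F)=1, level(F)>=1
    B->G: in-degree(G)=0, level(G)=1, enqueue
  process A: level=1
    A->C: in-degree(C)=0, level(C)=2, enqueue
    A->F: in-degree(F)=0, level(F)=2, enqueue
  process G: level=1
    G->D: in-degree(D)=1, level(D)>=2
    G->E: in-degree(E)=2, level(E)>=2
  process C: level=2
    C->E: in-degree(E)=1, level(E)>=3
  process F: level=2
    F->E: in-degree(E)=0, level(E)=3, enqueue
  process E: level=3
    E->D: in-degree(D)=0, level(D)=4, enqueue
  process D: level=4
All levels: A:1, B:0, C:2, D:4, E:3, F:2, G:1

Answer: A:1, B:0, C:2, D:4, E:3, F:2, G:1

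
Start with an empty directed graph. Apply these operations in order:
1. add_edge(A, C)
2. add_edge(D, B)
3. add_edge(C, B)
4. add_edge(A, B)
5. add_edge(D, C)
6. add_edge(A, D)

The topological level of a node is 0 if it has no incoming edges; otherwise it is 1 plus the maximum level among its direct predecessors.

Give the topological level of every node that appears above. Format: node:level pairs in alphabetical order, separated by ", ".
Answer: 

Answer: A:0, B:3, C:2, D:1

Derivation:
Op 1: add_edge(A, C). Edges now: 1
Op 2: add_edge(D, B). Edges now: 2
Op 3: add_edge(C, B). Edges now: 3
Op 4: add_edge(A, B). Edges now: 4
Op 5: add_edge(D, C). Edges now: 5
Op 6: add_edge(A, D). Edges now: 6
Compute levels (Kahn BFS):
  sources (in-degree 0): A
  process A: level=0
    A->B: in-degree(B)=2, level(B)>=1
    A->C: in-degree(C)=1, level(C)>=1
    A->D: in-degree(D)=0, level(D)=1, enqueue
  process D: level=1
    D->B: in-degree(B)=1, level(B)>=2
    D->C: in-degree(C)=0, level(C)=2, enqueue
  process C: level=2
    C->B: in-degree(B)=0, level(B)=3, enqueue
  process B: level=3
All levels: A:0, B:3, C:2, D:1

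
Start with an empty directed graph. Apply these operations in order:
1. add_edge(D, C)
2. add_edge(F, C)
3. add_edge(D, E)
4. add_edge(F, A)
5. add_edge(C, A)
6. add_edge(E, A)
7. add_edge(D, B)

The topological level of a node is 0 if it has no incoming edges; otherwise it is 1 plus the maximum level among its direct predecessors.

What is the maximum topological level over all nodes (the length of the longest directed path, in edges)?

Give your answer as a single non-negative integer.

Answer: 2

Derivation:
Op 1: add_edge(D, C). Edges now: 1
Op 2: add_edge(F, C). Edges now: 2
Op 3: add_edge(D, E). Edges now: 3
Op 4: add_edge(F, A). Edges now: 4
Op 5: add_edge(C, A). Edges now: 5
Op 6: add_edge(E, A). Edges now: 6
Op 7: add_edge(D, B). Edges now: 7
Compute levels (Kahn BFS):
  sources (in-degree 0): D, F
  process D: level=0
    D->B: in-degree(B)=0, level(B)=1, enqueue
    D->C: in-degree(C)=1, level(C)>=1
    D->E: in-degree(E)=0, level(E)=1, enqueue
  process F: level=0
    F->A: in-degree(A)=2, level(A)>=1
    F->C: in-degree(C)=0, level(C)=1, enqueue
  process B: level=1
  process E: level=1
    E->A: in-degree(A)=1, level(A)>=2
  process C: level=1
    C->A: in-degree(A)=0, level(A)=2, enqueue
  process A: level=2
All levels: A:2, B:1, C:1, D:0, E:1, F:0
max level = 2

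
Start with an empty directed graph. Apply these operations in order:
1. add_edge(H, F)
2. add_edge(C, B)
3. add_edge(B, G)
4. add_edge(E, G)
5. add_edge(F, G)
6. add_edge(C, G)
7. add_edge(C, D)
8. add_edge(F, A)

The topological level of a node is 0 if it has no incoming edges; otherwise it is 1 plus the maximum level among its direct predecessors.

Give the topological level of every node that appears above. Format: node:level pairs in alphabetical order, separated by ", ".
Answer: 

Op 1: add_edge(H, F). Edges now: 1
Op 2: add_edge(C, B). Edges now: 2
Op 3: add_edge(B, G). Edges now: 3
Op 4: add_edge(E, G). Edges now: 4
Op 5: add_edge(F, G). Edges now: 5
Op 6: add_edge(C, G). Edges now: 6
Op 7: add_edge(C, D). Edges now: 7
Op 8: add_edge(F, A). Edges now: 8
Compute levels (Kahn BFS):
  sources (in-degree 0): C, E, H
  process C: level=0
    C->B: in-degree(B)=0, level(B)=1, enqueue
    C->D: in-degree(D)=0, level(D)=1, enqueue
    C->G: in-degree(G)=3, level(G)>=1
  process E: level=0
    E->G: in-degree(G)=2, level(G)>=1
  process H: level=0
    H->F: in-degree(F)=0, level(F)=1, enqueue
  process B: level=1
    B->G: in-degree(G)=1, level(G)>=2
  process D: level=1
  process F: level=1
    F->A: in-degree(A)=0, level(A)=2, enqueue
    F->G: in-degree(G)=0, level(G)=2, enqueue
  process A: level=2
  process G: level=2
All levels: A:2, B:1, C:0, D:1, E:0, F:1, G:2, H:0

Answer: A:2, B:1, C:0, D:1, E:0, F:1, G:2, H:0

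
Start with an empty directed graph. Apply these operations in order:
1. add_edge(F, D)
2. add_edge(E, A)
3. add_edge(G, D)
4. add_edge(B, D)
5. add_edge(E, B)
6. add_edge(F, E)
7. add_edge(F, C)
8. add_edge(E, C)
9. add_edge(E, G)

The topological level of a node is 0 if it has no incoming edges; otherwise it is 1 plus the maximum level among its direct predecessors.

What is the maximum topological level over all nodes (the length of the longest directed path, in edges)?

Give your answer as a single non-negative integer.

Answer: 3

Derivation:
Op 1: add_edge(F, D). Edges now: 1
Op 2: add_edge(E, A). Edges now: 2
Op 3: add_edge(G, D). Edges now: 3
Op 4: add_edge(B, D). Edges now: 4
Op 5: add_edge(E, B). Edges now: 5
Op 6: add_edge(F, E). Edges now: 6
Op 7: add_edge(F, C). Edges now: 7
Op 8: add_edge(E, C). Edges now: 8
Op 9: add_edge(E, G). Edges now: 9
Compute levels (Kahn BFS):
  sources (in-degree 0): F
  process F: level=0
    F->C: in-degree(C)=1, level(C)>=1
    F->D: in-degree(D)=2, level(D)>=1
    F->E: in-degree(E)=0, level(E)=1, enqueue
  process E: level=1
    E->A: in-degree(A)=0, level(A)=2, enqueue
    E->B: in-degree(B)=0, level(B)=2, enqueue
    E->C: in-degree(C)=0, level(C)=2, enqueue
    E->G: in-degree(G)=0, level(G)=2, enqueue
  process A: level=2
  process B: level=2
    B->D: in-degree(D)=1, level(D)>=3
  process C: level=2
  process G: level=2
    G->D: in-degree(D)=0, level(D)=3, enqueue
  process D: level=3
All levels: A:2, B:2, C:2, D:3, E:1, F:0, G:2
max level = 3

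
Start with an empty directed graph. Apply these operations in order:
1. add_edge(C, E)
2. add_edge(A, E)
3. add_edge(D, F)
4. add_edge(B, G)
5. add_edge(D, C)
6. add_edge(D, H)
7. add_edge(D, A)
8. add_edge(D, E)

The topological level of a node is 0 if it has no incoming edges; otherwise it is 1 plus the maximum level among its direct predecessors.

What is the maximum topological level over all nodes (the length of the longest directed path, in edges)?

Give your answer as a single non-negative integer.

Op 1: add_edge(C, E). Edges now: 1
Op 2: add_edge(A, E). Edges now: 2
Op 3: add_edge(D, F). Edges now: 3
Op 4: add_edge(B, G). Edges now: 4
Op 5: add_edge(D, C). Edges now: 5
Op 6: add_edge(D, H). Edges now: 6
Op 7: add_edge(D, A). Edges now: 7
Op 8: add_edge(D, E). Edges now: 8
Compute levels (Kahn BFS):
  sources (in-degree 0): B, D
  process B: level=0
    B->G: in-degree(G)=0, level(G)=1, enqueue
  process D: level=0
    D->A: in-degree(A)=0, level(A)=1, enqueue
    D->C: in-degree(C)=0, level(C)=1, enqueue
    D->E: in-degree(E)=2, level(E)>=1
    D->F: in-degree(F)=0, level(F)=1, enqueue
    D->H: in-degree(H)=0, level(H)=1, enqueue
  process G: level=1
  process A: level=1
    A->E: in-degree(E)=1, level(E)>=2
  process C: level=1
    C->E: in-degree(E)=0, level(E)=2, enqueue
  process F: level=1
  process H: level=1
  process E: level=2
All levels: A:1, B:0, C:1, D:0, E:2, F:1, G:1, H:1
max level = 2

Answer: 2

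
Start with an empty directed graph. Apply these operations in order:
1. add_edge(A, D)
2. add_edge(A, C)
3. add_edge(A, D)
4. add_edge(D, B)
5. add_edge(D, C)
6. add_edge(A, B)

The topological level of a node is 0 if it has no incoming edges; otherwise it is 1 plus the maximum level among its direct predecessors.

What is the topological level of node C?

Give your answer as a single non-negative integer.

Op 1: add_edge(A, D). Edges now: 1
Op 2: add_edge(A, C). Edges now: 2
Op 3: add_edge(A, D) (duplicate, no change). Edges now: 2
Op 4: add_edge(D, B). Edges now: 3
Op 5: add_edge(D, C). Edges now: 4
Op 6: add_edge(A, B). Edges now: 5
Compute levels (Kahn BFS):
  sources (in-degree 0): A
  process A: level=0
    A->B: in-degree(B)=1, level(B)>=1
    A->C: in-degree(C)=1, level(C)>=1
    A->D: in-degree(D)=0, level(D)=1, enqueue
  process D: level=1
    D->B: in-degree(B)=0, level(B)=2, enqueue
    D->C: in-degree(C)=0, level(C)=2, enqueue
  process B: level=2
  process C: level=2
All levels: A:0, B:2, C:2, D:1
level(C) = 2

Answer: 2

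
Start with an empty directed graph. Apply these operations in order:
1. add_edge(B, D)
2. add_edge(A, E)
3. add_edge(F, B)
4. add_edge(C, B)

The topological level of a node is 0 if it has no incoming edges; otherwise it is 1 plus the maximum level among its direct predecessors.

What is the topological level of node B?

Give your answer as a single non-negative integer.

Op 1: add_edge(B, D). Edges now: 1
Op 2: add_edge(A, E). Edges now: 2
Op 3: add_edge(F, B). Edges now: 3
Op 4: add_edge(C, B). Edges now: 4
Compute levels (Kahn BFS):
  sources (in-degree 0): A, C, F
  process A: level=0
    A->E: in-degree(E)=0, level(E)=1, enqueue
  process C: level=0
    C->B: in-degree(B)=1, level(B)>=1
  process F: level=0
    F->B: in-degree(B)=0, level(B)=1, enqueue
  process E: level=1
  process B: level=1
    B->D: in-degree(D)=0, level(D)=2, enqueue
  process D: level=2
All levels: A:0, B:1, C:0, D:2, E:1, F:0
level(B) = 1

Answer: 1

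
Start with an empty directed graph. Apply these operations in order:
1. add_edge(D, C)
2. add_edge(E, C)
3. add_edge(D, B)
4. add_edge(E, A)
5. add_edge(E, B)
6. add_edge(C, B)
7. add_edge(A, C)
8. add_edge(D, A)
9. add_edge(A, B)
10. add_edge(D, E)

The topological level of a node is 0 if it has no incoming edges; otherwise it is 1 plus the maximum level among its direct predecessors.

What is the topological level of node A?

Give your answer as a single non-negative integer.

Answer: 2

Derivation:
Op 1: add_edge(D, C). Edges now: 1
Op 2: add_edge(E, C). Edges now: 2
Op 3: add_edge(D, B). Edges now: 3
Op 4: add_edge(E, A). Edges now: 4
Op 5: add_edge(E, B). Edges now: 5
Op 6: add_edge(C, B). Edges now: 6
Op 7: add_edge(A, C). Edges now: 7
Op 8: add_edge(D, A). Edges now: 8
Op 9: add_edge(A, B). Edges now: 9
Op 10: add_edge(D, E). Edges now: 10
Compute levels (Kahn BFS):
  sources (in-degree 0): D
  process D: level=0
    D->A: in-degree(A)=1, level(A)>=1
    D->B: in-degree(B)=3, level(B)>=1
    D->C: in-degree(C)=2, level(C)>=1
    D->E: in-degree(E)=0, level(E)=1, enqueue
  process E: level=1
    E->A: in-degree(A)=0, level(A)=2, enqueue
    E->B: in-degree(B)=2, level(B)>=2
    E->C: in-degree(C)=1, level(C)>=2
  process A: level=2
    A->B: in-degree(B)=1, level(B)>=3
    A->C: in-degree(C)=0, level(C)=3, enqueue
  process C: level=3
    C->B: in-degree(B)=0, level(B)=4, enqueue
  process B: level=4
All levels: A:2, B:4, C:3, D:0, E:1
level(A) = 2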